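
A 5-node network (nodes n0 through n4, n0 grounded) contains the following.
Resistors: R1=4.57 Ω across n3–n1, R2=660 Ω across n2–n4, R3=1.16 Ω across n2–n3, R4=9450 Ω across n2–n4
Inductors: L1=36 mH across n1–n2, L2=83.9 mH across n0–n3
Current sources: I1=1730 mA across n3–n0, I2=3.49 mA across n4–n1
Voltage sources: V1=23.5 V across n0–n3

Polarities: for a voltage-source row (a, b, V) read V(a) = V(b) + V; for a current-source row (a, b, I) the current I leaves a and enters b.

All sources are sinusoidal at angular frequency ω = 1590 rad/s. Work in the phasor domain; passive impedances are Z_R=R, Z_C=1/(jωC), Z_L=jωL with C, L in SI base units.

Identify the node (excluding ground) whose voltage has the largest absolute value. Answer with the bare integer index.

4

Apply KCL at each of the 4 non-ground nodes and solve the resulting linear system.
Node n1: branches {R1, L1, I2} → V_1 = -23.48+0.001581j
Node n2: branches {R2, L1, R3, R4} → V_2 = -23.50-0.0004012j
Node n3: branches {R1, I1, R3, L2, V1} → V_3 = -23.50+0.000j
Node n4: branches {R2, I2, R4} → V_4 = -25.66-0.0004012j
Source currents: i(V1)=1.730+0.1762j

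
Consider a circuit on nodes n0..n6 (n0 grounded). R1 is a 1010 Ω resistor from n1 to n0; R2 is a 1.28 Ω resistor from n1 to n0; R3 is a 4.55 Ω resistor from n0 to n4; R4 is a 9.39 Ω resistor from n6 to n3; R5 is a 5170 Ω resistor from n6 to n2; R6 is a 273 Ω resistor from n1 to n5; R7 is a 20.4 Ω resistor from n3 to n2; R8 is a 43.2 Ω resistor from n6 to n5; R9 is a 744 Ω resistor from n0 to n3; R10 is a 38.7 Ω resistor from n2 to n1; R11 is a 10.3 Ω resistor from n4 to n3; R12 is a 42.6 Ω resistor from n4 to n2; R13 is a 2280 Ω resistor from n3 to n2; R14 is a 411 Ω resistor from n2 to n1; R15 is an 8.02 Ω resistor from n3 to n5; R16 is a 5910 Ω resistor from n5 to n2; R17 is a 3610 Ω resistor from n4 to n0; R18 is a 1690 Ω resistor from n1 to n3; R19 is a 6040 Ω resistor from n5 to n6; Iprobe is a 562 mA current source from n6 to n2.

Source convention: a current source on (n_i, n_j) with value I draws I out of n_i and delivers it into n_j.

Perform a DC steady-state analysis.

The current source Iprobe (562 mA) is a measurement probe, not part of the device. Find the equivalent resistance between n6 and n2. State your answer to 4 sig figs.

R_eq = 19.91 Ω

Element admittances at DC:
  Y(R1) = 0.0009901 S between n1,n0
  Y(R2) = 0.7812 S between n1,n0
  Y(R3) = 0.2198 S between n0,n4
  Y(R4) = 0.1065 S between n6,n3
  Y(R5) = 0.0001934 S between n6,n2
  Y(R6) = 0.003663 S between n1,n5
  Y(R7) = 0.04902 S between n3,n2
  Y(R8) = 0.02315 S between n6,n5
  Y(R9) = 0.001344 S between n0,n3
  Y(R10) = 0.02584 S between n2,n1
  Y(R11) = 0.09709 S between n4,n3
  Y(R12) = 0.02347 S between n4,n2
  Y(R13) = 0.0004386 S between n3,n2
  Y(R14) = 0.002433 S between n2,n1
  Y(R15) = 0.1247 S between n3,n5
  Y(R16) = 0.0001692 S between n5,n2
  Y(R17) = 0.0002770 S between n4,n0
  Y(R18) = 0.0005917 S between n1,n3
  Y(R19) = 0.0001656 S between n5,n6
  Iprobe: injects 0.562 A into n2 (from n6)
Assemble and solve the 6×6 MNA system:
  V(n1)=0.1294  V(n2)=4.195  V(n3)=-2.573  V(n4)=-0.4443  V(n5)=-3.179  V(n6)=-6.995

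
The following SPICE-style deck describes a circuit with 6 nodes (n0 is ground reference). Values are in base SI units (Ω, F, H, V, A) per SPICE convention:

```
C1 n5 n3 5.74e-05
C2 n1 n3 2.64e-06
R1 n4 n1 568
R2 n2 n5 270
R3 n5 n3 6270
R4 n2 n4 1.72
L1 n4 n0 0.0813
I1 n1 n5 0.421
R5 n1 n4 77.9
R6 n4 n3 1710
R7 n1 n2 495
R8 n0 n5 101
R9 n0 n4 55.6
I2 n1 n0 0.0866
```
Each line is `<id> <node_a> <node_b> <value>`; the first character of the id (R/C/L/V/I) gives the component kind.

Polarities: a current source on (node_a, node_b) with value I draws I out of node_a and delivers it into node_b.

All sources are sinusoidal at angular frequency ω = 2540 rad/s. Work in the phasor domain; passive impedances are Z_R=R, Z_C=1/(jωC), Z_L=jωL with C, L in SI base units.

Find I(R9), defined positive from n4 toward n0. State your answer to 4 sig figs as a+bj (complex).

-0.2116+0.09922j A

Element admittances at ω=2540 rad/s:
  Y(C1) = 0.000+0.1458j S between n5,n3
  Y(C2) = 0.000+0.006706j S between n1,n3
  Y(R1) = 0.001761+0.000j S between n4,n1
  Y(R2) = 0.003704+0.000j S between n2,n5
  Y(R3) = 0.0001595+0.000j S between n5,n3
  Y(R4) = 0.5814+0.000j S between n2,n4
  Y(L1) = 0.000-0.004843j S between n4,n0
  I1: injects 0.421 A into n5 (from n1)
  Y(R5) = 0.01284+0.000j S between n1,n4
  Y(R6) = 0.0005848+0.000j S between n4,n3
  Y(R7) = 0.002020+0.000j S between n1,n2
  Y(R8) = 0.009901+0.000j S between n0,n5
  Y(R9) = 0.01799+0.000j S between n0,n4
  I2: injects 0.0866 A into n0 (from n1)
Assemble and solve the 5×5 MNA system:
  V(n1)=-28.40+20.32j  V(n2)=-11.69+5.433j  V(n3)=8.315-14.11j  V(n4)=-11.77+5.517j  V(n5)=9.927-15.78j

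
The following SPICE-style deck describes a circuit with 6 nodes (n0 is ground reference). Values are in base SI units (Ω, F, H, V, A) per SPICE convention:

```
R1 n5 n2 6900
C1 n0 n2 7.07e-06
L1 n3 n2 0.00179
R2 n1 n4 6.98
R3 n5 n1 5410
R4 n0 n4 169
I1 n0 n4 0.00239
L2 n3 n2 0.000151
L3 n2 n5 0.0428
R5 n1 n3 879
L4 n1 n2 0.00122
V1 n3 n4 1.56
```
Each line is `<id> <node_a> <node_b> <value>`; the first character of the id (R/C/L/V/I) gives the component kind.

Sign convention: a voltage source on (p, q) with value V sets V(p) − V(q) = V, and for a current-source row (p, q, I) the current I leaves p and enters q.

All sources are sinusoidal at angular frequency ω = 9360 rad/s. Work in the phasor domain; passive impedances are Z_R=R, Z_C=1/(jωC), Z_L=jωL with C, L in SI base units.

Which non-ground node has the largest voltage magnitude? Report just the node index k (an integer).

MNA unknowns: 5 node voltages V₁..V_5 plus 1 source current (V1)
R1: Y=0.0001449+0.000j on G[5,2]
C1: Y=0.000+0.06618j on G[0,2]
L1: Y=0.000-0.05969j on G[3,2]
R2: Y=0.1433+0.000j on G[1,4]
R3: Y=0.0001848+0.000j on G[5,1]
R4: Y=0.005917+0.000j on G[0,4]
I1: z[0]−=0.00239, z[4]+=0.00239
L2: Y=0.000-0.7075j on G[3,2]
L3: Y=0.000-0.002496j on G[2,5]
R5: Y=0.001138+0.000j on G[1,3]
L4: Y=0.000-0.08757j on G[1,2]
V1: row V3−V4=1.56, i_V1 at 3,4
solve → V1=-1.069-0.7367j, V2=0.007532-0.1640j, V3=0.1297-0.08423j, V4=-1.430-0.08423j, V5=0.03886-0.2479j
aux → i_V1=-0.06257+0.09297j

4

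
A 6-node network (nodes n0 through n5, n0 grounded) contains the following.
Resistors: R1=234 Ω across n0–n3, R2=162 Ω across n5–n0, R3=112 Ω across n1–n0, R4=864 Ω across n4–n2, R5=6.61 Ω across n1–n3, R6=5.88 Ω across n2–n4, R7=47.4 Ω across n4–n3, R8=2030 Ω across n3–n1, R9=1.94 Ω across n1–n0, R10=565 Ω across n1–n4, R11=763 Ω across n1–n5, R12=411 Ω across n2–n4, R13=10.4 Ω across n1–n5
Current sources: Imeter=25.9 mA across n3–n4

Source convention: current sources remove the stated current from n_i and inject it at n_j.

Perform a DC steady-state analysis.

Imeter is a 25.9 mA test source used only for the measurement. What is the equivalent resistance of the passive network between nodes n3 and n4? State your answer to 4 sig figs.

Element admittances at DC:
  Y(R1) = 0.004274 S between n0,n3
  Y(R2) = 0.006173 S between n5,n0
  Y(R3) = 0.008929 S between n1,n0
  Y(R4) = 0.001157 S between n4,n2
  Y(R5) = 0.1513 S between n1,n3
  Y(R6) = 0.1701 S between n2,n4
  Y(R7) = 0.02110 S between n4,n3
  Y(R8) = 0.0004926 S between n3,n1
  Y(R9) = 0.5155 S between n1,n0
  Y(R10) = 0.001770 S between n1,n4
  Y(R11) = 0.001311 S between n1,n5
  Y(R12) = 0.002433 S between n2,n4
  Y(R13) = 0.09615 S between n1,n5
  Imeter: injects 0.0259 A into n4 (from n3)
Assemble and solve the 5×5 MNA system:
  V(n1)=0.0001017  V(n2)=1.121  V(n3)=-0.01261  V(n4)=1.121  V(n5)=9.562e-05

R_eq = 43.77 Ω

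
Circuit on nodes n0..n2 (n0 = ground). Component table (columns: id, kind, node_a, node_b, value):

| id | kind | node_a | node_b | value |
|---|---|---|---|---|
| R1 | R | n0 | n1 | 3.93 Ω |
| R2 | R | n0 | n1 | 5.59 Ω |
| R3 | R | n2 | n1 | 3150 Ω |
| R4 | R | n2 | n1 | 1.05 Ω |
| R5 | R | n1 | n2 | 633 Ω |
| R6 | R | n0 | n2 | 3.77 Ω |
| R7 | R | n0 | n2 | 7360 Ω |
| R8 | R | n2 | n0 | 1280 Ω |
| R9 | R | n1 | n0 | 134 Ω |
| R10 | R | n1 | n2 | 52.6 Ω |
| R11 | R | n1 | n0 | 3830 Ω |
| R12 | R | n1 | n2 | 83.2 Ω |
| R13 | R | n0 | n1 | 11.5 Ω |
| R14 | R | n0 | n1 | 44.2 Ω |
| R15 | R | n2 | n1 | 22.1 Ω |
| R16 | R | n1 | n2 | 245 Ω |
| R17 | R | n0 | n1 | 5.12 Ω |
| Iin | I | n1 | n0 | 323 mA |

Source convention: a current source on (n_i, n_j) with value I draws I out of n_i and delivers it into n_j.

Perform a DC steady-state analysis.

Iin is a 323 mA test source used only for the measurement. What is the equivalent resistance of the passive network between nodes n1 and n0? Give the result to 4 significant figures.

R_eq = 1.044 Ω

Element admittances at DC:
  Y(R1) = 0.2545 S between n0,n1
  Y(R2) = 0.1789 S between n0,n1
  Y(R3) = 0.0003175 S between n2,n1
  Y(R4) = 0.9524 S between n2,n1
  Y(R5) = 0.001580 S between n1,n2
  Y(R6) = 0.2653 S between n0,n2
  Y(R7) = 0.0001359 S between n0,n2
  Y(R8) = 0.0007813 S between n2,n0
  Y(R9) = 0.007463 S between n1,n0
  Y(R10) = 0.01901 S between n1,n2
  Y(R11) = 0.0002611 S between n1,n0
  Y(R12) = 0.01202 S between n1,n2
  Y(R13) = 0.08696 S between n0,n1
  Y(R14) = 0.02262 S between n0,n1
  Y(R15) = 0.04525 S between n2,n1
  Y(R16) = 0.004082 S between n1,n2
  Y(R17) = 0.1953 S between n0,n1
  Iin: injects 0.323 A into n0 (from n1)
Assemble and solve the 2×2 MNA system:
  V(n1)=-0.3373  V(n2)=-0.2683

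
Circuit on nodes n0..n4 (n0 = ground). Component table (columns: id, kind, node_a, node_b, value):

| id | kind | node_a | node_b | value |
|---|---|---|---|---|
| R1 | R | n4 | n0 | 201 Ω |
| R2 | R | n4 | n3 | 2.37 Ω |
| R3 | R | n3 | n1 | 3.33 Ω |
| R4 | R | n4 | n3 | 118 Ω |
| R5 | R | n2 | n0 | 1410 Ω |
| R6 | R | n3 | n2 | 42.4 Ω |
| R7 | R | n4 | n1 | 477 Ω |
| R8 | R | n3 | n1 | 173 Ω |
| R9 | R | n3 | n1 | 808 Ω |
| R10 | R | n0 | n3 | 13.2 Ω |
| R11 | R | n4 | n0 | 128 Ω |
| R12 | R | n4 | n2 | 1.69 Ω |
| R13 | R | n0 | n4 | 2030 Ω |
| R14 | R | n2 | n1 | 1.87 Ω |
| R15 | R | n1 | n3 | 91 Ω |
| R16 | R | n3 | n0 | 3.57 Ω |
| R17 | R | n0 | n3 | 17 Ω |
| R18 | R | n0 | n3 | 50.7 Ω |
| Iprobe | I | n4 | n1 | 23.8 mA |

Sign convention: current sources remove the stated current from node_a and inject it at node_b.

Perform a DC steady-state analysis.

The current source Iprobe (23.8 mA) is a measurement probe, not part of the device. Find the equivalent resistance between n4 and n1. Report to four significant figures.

R_eq = 2.135 Ω

Apply KCL at each of the 4 non-ground nodes and solve the resulting linear system.
Node n1: branches {R3, R7, R8, R9, R14, R15, Iprobe} → V_1 = 0.03012
Node n2: branches {R5, R6, R12, R14} → V_2 = 0.003365
Node n3: branches {R2, R3, R4, R6, R8, R9, R10, R15, R16, R17, R18} → V_3 = 0.0006273
Node n4: branches {R1, R2, R4, R7, R11, R12, R13, Iprobe} → V_4 = -0.02070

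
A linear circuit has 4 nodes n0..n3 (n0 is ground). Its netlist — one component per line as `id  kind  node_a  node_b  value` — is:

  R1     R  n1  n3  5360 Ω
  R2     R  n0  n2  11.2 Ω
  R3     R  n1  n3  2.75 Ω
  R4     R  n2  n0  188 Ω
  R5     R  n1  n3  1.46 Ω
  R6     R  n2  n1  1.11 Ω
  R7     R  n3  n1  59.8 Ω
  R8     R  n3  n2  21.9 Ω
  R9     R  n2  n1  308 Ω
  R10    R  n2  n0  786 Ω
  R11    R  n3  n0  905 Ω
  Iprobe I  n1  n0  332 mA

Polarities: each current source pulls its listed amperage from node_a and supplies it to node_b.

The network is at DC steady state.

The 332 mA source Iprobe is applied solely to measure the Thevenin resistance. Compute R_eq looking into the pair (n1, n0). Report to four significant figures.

R_eq = 11.34 Ω

Apply KCL at each of the 3 non-ground nodes and solve the resulting linear system.
Node n1: branches {R1, R3, R5, R6, R7, R9, Iprobe} → V_1 = -3.766
Node n2: branches {R2, R4, R6, R8, R9, R10} → V_2 = -3.420
Node n3: branches {R1, R3, R5, R7, R8, R11} → V_3 = -3.748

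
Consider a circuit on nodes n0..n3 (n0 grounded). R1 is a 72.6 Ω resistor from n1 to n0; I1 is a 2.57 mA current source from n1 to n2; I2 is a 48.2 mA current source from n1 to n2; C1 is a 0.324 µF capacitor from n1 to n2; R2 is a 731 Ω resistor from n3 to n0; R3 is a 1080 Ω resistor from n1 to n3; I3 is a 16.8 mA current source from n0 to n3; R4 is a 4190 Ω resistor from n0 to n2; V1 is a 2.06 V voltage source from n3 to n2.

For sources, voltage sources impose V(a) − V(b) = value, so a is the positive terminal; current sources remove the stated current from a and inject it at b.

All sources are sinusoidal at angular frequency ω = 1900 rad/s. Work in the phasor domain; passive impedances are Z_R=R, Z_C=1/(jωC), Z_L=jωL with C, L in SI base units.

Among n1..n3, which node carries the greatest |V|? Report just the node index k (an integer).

3

MNA unknowns: 3 node voltages V₁..V_3 plus 1 source current (V1)
R1: Y=0.01377+0.000j on G[1,0]
I1: z[1]−=0.00257, z[2]+=0.00257
I2: z[1]−=0.0482, z[2]+=0.0482
C1: Y=0.000+0.0006156j on G[1,2]
R2: Y=0.001368+0.000j on G[3,0]
R3: Y=0.0009259+0.000j on G[1,3]
I3: z[0]−=0.0168, z[3]+=0.0168
R4: Y=0.0002387+0.000j on G[0,2]
V1: row V3−V2=2.06, i_V1 at 3,2
solve → V1=-1.630+0.6611j, V2=22.68-5.668j, V3=24.74-5.668j
aux → i_V1=-0.04146+0.01361j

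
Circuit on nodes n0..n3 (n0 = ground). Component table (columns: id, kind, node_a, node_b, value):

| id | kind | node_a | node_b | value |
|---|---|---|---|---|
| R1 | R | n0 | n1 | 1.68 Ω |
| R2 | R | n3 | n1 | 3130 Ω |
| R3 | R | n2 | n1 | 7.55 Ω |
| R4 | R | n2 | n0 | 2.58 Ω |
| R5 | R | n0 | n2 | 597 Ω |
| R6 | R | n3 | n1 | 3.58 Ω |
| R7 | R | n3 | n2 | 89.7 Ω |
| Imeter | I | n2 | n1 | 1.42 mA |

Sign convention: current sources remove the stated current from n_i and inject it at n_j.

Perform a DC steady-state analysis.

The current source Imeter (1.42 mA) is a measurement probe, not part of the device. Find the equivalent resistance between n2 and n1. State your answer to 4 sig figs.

Element admittances at DC:
  Y(R1) = 0.5952 S between n0,n1
  Y(R2) = 0.0003195 S between n3,n1
  Y(R3) = 0.1325 S between n2,n1
  Y(R4) = 0.3876 S between n2,n0
  Y(R5) = 0.001675 S between n0,n2
  Y(R6) = 0.2793 S between n3,n1
  Y(R7) = 0.01115 S between n3,n2
  Imeter: injects 0.00142 A into n1 (from n2)
Assemble and solve the 3×3 MNA system:
  V(n1)=0.001483  V(n2)=-0.002268  V(n3)=0.001339

R_eq = 2.642 Ω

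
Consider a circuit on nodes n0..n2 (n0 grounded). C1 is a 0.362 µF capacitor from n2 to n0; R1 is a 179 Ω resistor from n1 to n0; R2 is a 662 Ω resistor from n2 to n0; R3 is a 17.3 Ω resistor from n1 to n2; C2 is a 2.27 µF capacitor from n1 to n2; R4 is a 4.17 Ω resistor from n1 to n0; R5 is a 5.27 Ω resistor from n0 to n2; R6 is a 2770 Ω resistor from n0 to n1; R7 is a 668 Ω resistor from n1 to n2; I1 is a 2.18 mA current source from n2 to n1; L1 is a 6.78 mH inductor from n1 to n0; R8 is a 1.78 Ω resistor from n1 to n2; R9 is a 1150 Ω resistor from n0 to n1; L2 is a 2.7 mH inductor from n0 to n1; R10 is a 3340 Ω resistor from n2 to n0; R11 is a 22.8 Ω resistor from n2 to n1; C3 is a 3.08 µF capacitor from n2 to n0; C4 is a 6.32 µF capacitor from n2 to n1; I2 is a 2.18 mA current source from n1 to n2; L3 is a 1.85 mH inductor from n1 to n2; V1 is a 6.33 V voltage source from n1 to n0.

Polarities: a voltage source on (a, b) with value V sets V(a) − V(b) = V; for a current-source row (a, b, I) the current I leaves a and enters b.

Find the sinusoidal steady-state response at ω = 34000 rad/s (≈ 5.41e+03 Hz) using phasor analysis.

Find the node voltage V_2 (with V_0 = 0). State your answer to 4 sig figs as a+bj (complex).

4.833-0.1776j V

Element admittances at ω=34000 rad/s:
  Y(C1) = 0.000+0.01231j S between n2,n0
  Y(R1) = 0.005587+0.000j S between n1,n0
  Y(R2) = 0.001511+0.000j S between n2,n0
  Y(R3) = 0.05780+0.000j S between n1,n2
  Y(C2) = 0.000+0.07718j S between n1,n2
  Y(R4) = 0.2398+0.000j S between n1,n0
  Y(R5) = 0.1898+0.000j S between n0,n2
  Y(R6) = 0.0003610+0.000j S between n0,n1
  Y(R7) = 0.001497+0.000j S between n1,n2
  I1: injects 0.00218 A into n1 (from n2)
  Y(L1) = 0.000-0.004338j S between n1,n0
  Y(R8) = 0.5618+0.000j S between n1,n2
  Y(R9) = 0.0008696+0.000j S between n0,n1
  Y(L2) = 0.000-0.01089j S between n0,n1
  Y(R10) = 0.0002994+0.000j S between n2,n0
  Y(R11) = 0.04386+0.000j S between n2,n1
  Y(C3) = 0.000+0.1047j S between n2,n0
  Y(C4) = 0.000+0.2149j S between n2,n1
  I2: injects 0.00218 A into n2 (from n1)
  Y(L3) = 0.000-0.01590j S between n1,n2
  V1: constraint V(n1)−V(n0) = 6.33
Assemble and solve the 3×3 MNA system:
  V(n1)=6.330+0.000j  V(n2)=4.833-0.1776j
  i(V1)=-2.508-0.4351j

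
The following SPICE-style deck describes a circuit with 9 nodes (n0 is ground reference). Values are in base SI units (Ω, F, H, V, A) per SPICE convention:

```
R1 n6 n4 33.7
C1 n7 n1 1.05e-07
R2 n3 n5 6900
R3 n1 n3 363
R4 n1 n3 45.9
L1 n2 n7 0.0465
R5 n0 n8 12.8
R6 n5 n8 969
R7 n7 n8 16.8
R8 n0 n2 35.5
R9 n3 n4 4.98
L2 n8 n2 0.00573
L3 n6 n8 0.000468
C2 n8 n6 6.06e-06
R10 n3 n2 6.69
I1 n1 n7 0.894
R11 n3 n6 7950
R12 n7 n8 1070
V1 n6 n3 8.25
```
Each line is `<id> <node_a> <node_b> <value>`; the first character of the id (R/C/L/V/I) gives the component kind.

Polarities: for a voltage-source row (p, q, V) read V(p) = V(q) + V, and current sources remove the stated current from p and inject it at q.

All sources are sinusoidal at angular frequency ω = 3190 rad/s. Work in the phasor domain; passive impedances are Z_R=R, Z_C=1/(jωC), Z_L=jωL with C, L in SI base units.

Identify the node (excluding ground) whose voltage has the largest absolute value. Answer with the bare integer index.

1

Element admittances at ω=3190 rad/s:
  Y(R1) = 0.02967+0.000j S between n6,n4
  Y(C1) = 0.000+0.0003349j S between n7,n1
  Y(R2) = 0.0001449+0.000j S between n3,n5
  Y(R3) = 0.002755+0.000j S between n1,n3
  Y(R4) = 0.02179+0.000j S between n1,n3
  Y(L1) = 0.000-0.006741j S between n2,n7
  Y(R5) = 0.07812+0.000j S between n0,n8
  Y(R6) = 0.001032+0.000j S between n5,n8
  Y(R7) = 0.05952+0.000j S between n7,n8
  Y(R8) = 0.02817+0.000j S between n0,n2
  Y(R9) = 0.2008+0.000j S between n3,n4
  Y(L2) = 0.000-0.05471j S between n8,n2
  Y(L3) = 0.000-0.6698j S between n6,n8
  Y(C2) = 0.000+0.01933j S between n8,n6
  Y(R10) = 0.1495+0.000j S between n3,n2
  I1: injects 0.894 A into n7 (from n1)
  Y(R11) = 0.0001258+0.000j S between n3,n6
  Y(R12) = 0.0009346+0.000j S between n7,n8
  V1: constraint V(n6)−V(n3) = 8.25
Assemble and solve the 9×9 MNA system:
  V(n1)=-42.71+0.8088j  V(n2)=-4.049-2.435j  V(n3)=-6.258+0.01189j  V(n4)=-5.196+0.01189j  V(n5)=0.5094+0.7713j  V(n6)=1.992+0.01189j  V(n7)=15.68+2.754j  V(n8)=1.460+0.8780j
  i(V1)=0.3491+0.3461j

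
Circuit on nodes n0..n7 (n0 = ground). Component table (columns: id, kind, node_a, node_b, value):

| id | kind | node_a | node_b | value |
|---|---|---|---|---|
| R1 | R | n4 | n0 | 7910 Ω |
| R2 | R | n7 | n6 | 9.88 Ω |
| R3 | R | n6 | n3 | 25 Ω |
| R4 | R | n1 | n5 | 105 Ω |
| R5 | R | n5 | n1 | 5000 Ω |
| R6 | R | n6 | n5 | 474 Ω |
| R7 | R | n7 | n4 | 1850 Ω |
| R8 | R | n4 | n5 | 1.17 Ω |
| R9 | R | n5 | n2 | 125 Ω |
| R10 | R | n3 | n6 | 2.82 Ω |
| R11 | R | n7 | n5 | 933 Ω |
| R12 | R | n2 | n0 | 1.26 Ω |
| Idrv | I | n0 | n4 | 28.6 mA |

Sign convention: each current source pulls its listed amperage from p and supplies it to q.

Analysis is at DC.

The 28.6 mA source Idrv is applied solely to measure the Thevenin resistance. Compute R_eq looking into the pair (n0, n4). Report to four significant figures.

MNA unknowns: 7 node voltages V₁..V_7
R1: Y=0.0001264 on G[4,0]
R2: Y=0.1012 on G[7,6]
R3: Y=0.04000 on G[6,3]
R4: Y=0.009524 on G[1,5]
R5: Y=0.0002000 on G[5,1]
R6: Y=0.002110 on G[6,5]
R7: Y=0.0005405 on G[7,4]
R8: Y=0.8547 on G[4,5]
R9: Y=0.008000 on G[5,2]
R10: Y=0.3546 on G[3,6]
R11: Y=0.001072 on G[7,5]
R12: Y=0.7937 on G[2,0]
Idrv: z[0]−=0.0286, z[4]+=0.0286
solve → V1=3.554, V2=0.03546, V3=3.559, V4=3.587, V5=3.554, V6=3.559, V7=3.559

R_eq = 125.4 Ω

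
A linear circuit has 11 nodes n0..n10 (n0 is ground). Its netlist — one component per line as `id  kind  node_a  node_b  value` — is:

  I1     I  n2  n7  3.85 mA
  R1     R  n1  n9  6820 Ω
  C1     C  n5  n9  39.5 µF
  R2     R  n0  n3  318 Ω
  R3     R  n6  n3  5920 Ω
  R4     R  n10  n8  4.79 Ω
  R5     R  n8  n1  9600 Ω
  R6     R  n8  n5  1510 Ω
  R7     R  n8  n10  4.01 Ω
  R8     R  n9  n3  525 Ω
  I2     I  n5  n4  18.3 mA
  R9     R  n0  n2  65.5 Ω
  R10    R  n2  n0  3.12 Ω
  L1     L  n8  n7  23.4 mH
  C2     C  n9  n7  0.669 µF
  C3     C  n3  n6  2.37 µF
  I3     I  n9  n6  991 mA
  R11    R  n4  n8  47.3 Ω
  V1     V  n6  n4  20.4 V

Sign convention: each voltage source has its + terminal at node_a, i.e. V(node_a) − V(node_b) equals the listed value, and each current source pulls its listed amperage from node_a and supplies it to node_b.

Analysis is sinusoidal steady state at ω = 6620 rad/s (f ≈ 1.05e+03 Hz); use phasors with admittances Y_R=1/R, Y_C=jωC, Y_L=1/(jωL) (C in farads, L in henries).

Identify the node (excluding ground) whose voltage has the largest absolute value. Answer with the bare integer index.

7

MNA unknowns: 10 node voltages V₁..V_10 plus 1 source current (V1)
I1: z[2]−=0.00385, z[7]+=0.00385
R1: Y=0.0001466+0.000j on G[1,9]
C1: Y=0.000+0.2615j on G[5,9]
R2: Y=0.003145+0.000j on G[0,3]
R3: Y=0.0001689+0.000j on G[6,3]
R4: Y=0.2088+0.000j on G[10,8]
R5: Y=0.0001042+0.000j on G[8,1]
R6: Y=0.0006623+0.000j on G[8,5]
R7: Y=0.2494+0.000j on G[8,10]
R8: Y=0.001905+0.000j on G[9,3]
I2: z[5]−=0.0183, z[4]+=0.0183
R9: Y=0.01527+0.000j on G[0,2]
R10: Y=0.3205+0.000j on G[2,0]
L1: Y=0.000-0.006455j on G[8,7]
C2: Y=0.000+0.004429j on G[9,7]
C3: Y=0.000+0.01569j on G[3,6]
I3: z[9]−=0.991, z[6]+=0.991
R11: Y=0.02114+0.000j on G[4,8]
V1: row V6−V4=20.4, i_V1 at 6,4
solve → V1=-71.11+22.02j, V2=-0.01147+0.000j, V3=1.224+0.000j, V4=-24.84-9.570j, V5=-75.24+47.54j, V6=-4.439-9.570j, V7=-44.63-146.0j, V8=-65.52-13.85j, V9=-75.08+47.49j, V10=-65.52-13.85j
aux → i_V1=0.8418+0.09046j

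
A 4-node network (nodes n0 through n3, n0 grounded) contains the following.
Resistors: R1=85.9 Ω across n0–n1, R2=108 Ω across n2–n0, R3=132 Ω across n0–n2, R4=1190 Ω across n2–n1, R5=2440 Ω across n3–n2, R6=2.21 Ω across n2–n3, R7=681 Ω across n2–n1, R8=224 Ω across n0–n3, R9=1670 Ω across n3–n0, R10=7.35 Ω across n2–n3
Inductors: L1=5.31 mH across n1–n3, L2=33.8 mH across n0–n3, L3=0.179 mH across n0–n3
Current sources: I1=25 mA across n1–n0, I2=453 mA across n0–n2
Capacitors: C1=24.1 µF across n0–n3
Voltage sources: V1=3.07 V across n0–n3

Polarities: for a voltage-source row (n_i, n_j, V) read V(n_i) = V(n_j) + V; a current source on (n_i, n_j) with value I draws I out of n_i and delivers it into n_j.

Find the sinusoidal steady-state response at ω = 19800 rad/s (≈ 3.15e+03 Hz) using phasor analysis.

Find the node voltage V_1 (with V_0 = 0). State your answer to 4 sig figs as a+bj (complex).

MNA unknowns: 3 node voltages V₁..V_3 plus 1 source current (V1)
R1: Y=0.01164+0.000j on G[0,1]
L1: Y=0.000-0.009511j on G[1,3]
R2: Y=0.009259+0.000j on G[2,0]
R3: Y=0.007576+0.000j on G[0,2]
L2: Y=0.000-0.001494j on G[0,3]
R4: Y=0.0008403+0.000j on G[2,1]
I1: z[1]−=0.025, z[0]+=0.025
L3: Y=0.000-0.2822j on G[0,3]
I2: z[0]−=0.453, z[2]+=0.453
R5: Y=0.0004098+0.000j on G[3,2]
R6: Y=0.4525+0.000j on G[2,3]
R7: Y=0.001468+0.000j on G[2,1]
R8: Y=0.004464+0.000j on G[0,3]
C1: Y=0.000+0.4772j on G[0,3]
R9: Y=0.0005988+0.000j on G[3,0]
R10: Y=0.1361+0.000j on G[2,3]
V1: row V0−V3=3.07, i_V1 at 0,3
solve → V1=-2.451+0.4226j, V2=-2.238+0.001604j, V3=-3.070+0.000j
aux → i_V1=-0.5097-0.5892j

-2.451+0.4226j V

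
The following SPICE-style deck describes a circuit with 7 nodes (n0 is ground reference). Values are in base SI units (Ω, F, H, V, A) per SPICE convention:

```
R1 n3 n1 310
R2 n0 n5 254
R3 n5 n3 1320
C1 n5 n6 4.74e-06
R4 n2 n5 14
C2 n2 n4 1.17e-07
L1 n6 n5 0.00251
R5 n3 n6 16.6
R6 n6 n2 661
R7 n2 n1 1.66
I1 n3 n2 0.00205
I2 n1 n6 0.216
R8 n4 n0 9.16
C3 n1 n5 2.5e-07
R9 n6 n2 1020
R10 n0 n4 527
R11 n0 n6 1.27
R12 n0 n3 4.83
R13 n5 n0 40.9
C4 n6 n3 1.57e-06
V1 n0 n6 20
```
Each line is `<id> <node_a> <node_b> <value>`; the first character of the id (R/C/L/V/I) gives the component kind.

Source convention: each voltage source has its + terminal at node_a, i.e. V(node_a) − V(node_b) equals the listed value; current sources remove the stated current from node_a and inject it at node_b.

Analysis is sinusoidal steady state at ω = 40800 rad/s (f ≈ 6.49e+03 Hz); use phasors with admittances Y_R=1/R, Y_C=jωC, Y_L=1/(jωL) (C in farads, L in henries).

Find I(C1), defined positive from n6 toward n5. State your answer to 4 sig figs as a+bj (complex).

Element admittances at ω=40800 rad/s:
  Y(R1) = 0.003226+0.000j S between n3,n1
  Y(R2) = 0.003937+0.000j S between n0,n5
  Y(R3) = 0.0007576+0.000j S between n5,n3
  Y(C1) = 0.000+0.1934j S between n5,n6
  Y(R4) = 0.07143+0.000j S between n2,n5
  Y(C2) = 0.000+0.004774j S between n2,n4
  Y(L1) = 0.000-0.009765j S between n6,n5
  Y(R5) = 0.06024+0.000j S between n3,n6
  Y(R6) = 0.001513+0.000j S between n6,n2
  Y(R7) = 0.6024+0.000j S between n2,n1
  I1: injects 0.00205 A into n2 (from n3)
  I2: injects 0.216 A into n6 (from n1)
  Y(R8) = 0.1092+0.000j S between n4,n0
  Y(C3) = 0.000+0.01020j S between n1,n5
  Y(R9) = 0.0009804+0.000j S between n6,n2
  Y(R10) = 0.001898+0.000j S between n0,n4
  Y(R11) = 0.7874+0.000j S between n0,n6
  Y(R12) = 0.2070+0.000j S between n0,n3
  Y(R13) = 0.02445+0.000j S between n5,n0
  Y(C4) = 0.000+0.06406j S between n6,n3
  V1: constraint V(n0)−V(n6) = 20
Assemble and solve the 7×7 MNA system:
  V(n1)=-21.39-0.5169j  V(n2)=-21.15-0.5391j  V(n3)=-5.565-3.421j  V(n4)=-0.01586-0.9082j  V(n5)=-19.17-2.157j  V(n6)=-20.00+0.000j
  i(V1)=-17.45-0.8704j

-0.4172-0.1613j A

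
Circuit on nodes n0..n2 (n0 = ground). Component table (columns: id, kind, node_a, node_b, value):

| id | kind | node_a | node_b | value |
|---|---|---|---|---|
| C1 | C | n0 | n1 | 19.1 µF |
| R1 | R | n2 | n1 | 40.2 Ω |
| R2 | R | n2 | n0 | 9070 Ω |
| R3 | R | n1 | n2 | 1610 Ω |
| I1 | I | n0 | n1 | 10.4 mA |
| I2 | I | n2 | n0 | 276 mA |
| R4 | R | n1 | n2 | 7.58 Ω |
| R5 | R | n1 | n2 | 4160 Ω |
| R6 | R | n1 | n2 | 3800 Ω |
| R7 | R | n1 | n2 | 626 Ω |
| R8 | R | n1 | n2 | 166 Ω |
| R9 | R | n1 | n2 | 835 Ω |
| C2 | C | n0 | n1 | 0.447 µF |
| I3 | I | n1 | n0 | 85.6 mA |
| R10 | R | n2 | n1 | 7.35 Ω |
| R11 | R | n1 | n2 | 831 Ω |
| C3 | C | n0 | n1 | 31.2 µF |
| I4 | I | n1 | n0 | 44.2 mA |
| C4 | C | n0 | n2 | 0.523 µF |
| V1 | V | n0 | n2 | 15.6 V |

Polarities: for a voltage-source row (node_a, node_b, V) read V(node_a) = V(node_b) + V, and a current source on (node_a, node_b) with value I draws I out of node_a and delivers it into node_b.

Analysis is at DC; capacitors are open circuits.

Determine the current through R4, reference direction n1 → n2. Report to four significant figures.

-0.05182 A

MNA unknowns: 2 node voltages V₁..V_2 plus 1 source current (V1)
C1: Y=0.000 on G[0,1]
R1: Y=0.02488 on G[2,1]
R2: Y=0.0001103 on G[2,0]
R3: Y=0.0006211 on G[1,2]
I1: z[0]−=0.0104, z[1]+=0.0104
I2: z[2]−=0.276, z[0]+=0.276
R4: Y=0.1319 on G[1,2]
R5: Y=0.0002404 on G[1,2]
R6: Y=0.0002632 on G[1,2]
R7: Y=0.001597 on G[1,2]
R8: Y=0.006024 on G[1,2]
R9: Y=0.001198 on G[1,2]
C2: Y=0.000 on G[0,1]
I3: z[1]−=0.0856, z[0]+=0.0856
R10: Y=0.1361 on G[2,1]
R11: Y=0.001203 on G[1,2]
C3: Y=0.000 on G[0,1]
I4: z[1]−=0.0442, z[0]+=0.0442
C4: Y=0.000 on G[0,2]
V1: row V0−V2=15.6, i_V1 at 0,2
solve → V1=-15.99, V2=-15.60
aux → i_V1=0.3937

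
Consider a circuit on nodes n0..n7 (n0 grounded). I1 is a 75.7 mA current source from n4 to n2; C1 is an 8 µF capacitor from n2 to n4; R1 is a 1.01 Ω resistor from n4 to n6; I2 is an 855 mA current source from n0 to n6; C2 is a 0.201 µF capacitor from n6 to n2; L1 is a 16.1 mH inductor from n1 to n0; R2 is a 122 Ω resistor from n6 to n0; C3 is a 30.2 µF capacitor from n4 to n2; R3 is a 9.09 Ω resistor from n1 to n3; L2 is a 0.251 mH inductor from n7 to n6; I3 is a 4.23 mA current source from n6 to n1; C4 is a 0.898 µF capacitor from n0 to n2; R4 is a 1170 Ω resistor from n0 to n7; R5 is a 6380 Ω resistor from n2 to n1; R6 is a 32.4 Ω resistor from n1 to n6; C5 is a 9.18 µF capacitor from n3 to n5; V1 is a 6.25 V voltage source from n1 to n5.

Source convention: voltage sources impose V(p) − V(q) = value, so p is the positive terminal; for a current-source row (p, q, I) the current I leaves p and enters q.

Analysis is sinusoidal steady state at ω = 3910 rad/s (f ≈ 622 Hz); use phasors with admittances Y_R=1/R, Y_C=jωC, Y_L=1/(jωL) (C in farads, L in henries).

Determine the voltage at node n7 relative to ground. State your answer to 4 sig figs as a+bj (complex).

Element admittances at ω=3910 rad/s:
  I1: injects 0.0757 A into n2 (from n4)
  Y(C1) = 0.000+0.03128j S between n2,n4
  Y(R1) = 0.9901+0.000j S between n4,n6
  I2: injects 0.855 A into n6 (from n0)
  Y(C2) = 0.000+0.0007859j S between n6,n2
  Y(L1) = 0.000-0.01589j S between n1,n0
  Y(R2) = 0.008197+0.000j S between n6,n0
  Y(C3) = 0.000+0.1181j S between n4,n2
  Y(R3) = 0.1100+0.000j S between n1,n3
  Y(L2) = 0.000-1.019j S between n7,n6
  I3: injects 0.00423 A into n1 (from n6)
  Y(C4) = 0.000+0.003511j S between n0,n2
  Y(R4) = 0.0008547+0.000j S between n0,n7
  Y(R5) = 0.0001567+0.000j S between n2,n1
  Y(R6) = 0.03086+0.000j S between n1,n6
  Y(C5) = 0.000+0.03589j S between n3,n5
  V1: constraint V(n1)−V(n5) = 6.25
Assemble and solve the 8×8 MNA system:
  V(n1)=22.57+35.70j  V(n2)=39.88+22.99j  V(n3)=21.97+33.86j  V(n4)=40.80+24.01j  V(n5)=16.32+35.70j  V(n6)=40.72+24.15j  V(n7)=40.74+24.11j
  i(V1)=-0.06615-0.2028j

40.74+24.11j V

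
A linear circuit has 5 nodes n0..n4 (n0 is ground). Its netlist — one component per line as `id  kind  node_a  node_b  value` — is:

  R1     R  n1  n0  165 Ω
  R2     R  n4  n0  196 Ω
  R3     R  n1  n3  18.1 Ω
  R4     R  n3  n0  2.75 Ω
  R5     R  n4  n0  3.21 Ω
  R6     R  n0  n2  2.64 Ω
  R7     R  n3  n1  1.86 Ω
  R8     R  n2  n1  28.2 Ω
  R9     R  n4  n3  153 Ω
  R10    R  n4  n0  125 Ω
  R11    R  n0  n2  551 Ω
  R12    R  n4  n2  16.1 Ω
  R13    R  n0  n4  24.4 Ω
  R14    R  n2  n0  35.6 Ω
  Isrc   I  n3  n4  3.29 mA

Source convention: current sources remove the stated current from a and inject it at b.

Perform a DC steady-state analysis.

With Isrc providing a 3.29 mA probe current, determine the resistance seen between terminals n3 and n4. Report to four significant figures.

Element admittances at DC:
  Y(R1) = 0.006061 S between n1,n0
  Y(R2) = 0.005102 S between n4,n0
  Y(R3) = 0.05525 S between n1,n3
  Y(R4) = 0.3636 S between n3,n0
  Y(R5) = 0.3115 S between n4,n0
  Y(R6) = 0.3788 S between n0,n2
  Y(R7) = 0.5376 S between n3,n1
  Y(R8) = 0.03546 S between n2,n1
  Y(R9) = 0.006536 S between n4,n3
  Y(R10) = 0.008000 S between n4,n0
  Y(R11) = 0.001815 S between n0,n2
  Y(R12) = 0.06211 S between n4,n2
  Y(R13) = 0.04098 S between n0,n4
  Y(R14) = 0.02809 S between n2,n0
  Isrc: injects 0.00329 A into n4 (from n3)
Assemble and solve the 4×4 MNA system:
  V(n1)=-0.007352  V(n2)=0.0004071  V(n3)=-0.007891  V(n4)=0.007516

R_eq = 4.683 Ω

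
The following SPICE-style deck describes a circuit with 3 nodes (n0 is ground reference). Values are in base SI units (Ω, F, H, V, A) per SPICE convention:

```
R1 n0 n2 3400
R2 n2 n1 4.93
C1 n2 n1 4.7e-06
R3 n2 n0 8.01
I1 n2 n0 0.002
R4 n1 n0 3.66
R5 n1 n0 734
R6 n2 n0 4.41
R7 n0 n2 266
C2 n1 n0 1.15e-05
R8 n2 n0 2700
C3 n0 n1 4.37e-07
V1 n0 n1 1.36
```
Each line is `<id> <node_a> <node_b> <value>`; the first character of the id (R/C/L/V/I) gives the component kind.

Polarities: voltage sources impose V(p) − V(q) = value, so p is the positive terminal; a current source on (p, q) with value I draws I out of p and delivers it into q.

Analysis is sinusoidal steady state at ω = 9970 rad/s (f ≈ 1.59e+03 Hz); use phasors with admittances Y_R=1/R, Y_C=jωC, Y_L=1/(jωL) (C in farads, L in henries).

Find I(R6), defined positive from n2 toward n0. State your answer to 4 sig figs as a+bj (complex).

Element admittances at ω=9970 rad/s:
  Y(R1) = 0.0002941+0.000j S between n0,n2
  Y(R2) = 0.2028+0.000j S between n2,n1
  Y(C1) = 0.000+0.04686j S between n2,n1
  Y(R3) = 0.1248+0.000j S between n2,n0
  I1: injects 0.002 A into n0 (from n2)
  Y(R4) = 0.2732+0.000j S between n1,n0
  Y(R5) = 0.001362+0.000j S between n1,n0
  Y(R6) = 0.2268+0.000j S between n2,n0
  Y(R7) = 0.003759+0.000j S between n0,n2
  Y(C2) = 0.000+0.1147j S between n1,n0
  Y(R8) = 0.0003704+0.000j S between n2,n0
  Y(C3) = 0.000+0.004357j S between n0,n1
  V1: constraint V(n0)−V(n1) = 1.36
Assemble and solve the 3×3 MNA system:
  V(n1)=-1.360+0.000j  V(n2)=-0.5032-0.07184j
  i(V1)=-0.5506-0.1874j

-0.1141-0.01629j A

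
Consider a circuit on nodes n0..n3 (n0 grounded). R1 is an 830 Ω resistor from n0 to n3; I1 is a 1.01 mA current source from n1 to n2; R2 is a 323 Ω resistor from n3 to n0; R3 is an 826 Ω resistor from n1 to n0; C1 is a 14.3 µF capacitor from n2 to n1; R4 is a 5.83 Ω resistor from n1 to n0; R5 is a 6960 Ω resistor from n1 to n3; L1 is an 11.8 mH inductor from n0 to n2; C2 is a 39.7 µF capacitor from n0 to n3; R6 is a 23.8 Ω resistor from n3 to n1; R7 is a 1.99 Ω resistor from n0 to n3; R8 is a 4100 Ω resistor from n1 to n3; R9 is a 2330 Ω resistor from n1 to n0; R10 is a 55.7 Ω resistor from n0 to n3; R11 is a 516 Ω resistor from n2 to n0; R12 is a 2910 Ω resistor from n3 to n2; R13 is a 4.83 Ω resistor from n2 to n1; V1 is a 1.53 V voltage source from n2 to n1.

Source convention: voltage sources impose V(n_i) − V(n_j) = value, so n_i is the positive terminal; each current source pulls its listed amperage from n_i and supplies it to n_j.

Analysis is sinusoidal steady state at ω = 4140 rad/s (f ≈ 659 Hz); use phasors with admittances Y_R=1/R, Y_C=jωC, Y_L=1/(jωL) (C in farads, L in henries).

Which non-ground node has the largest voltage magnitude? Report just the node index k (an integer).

2

Apply KCL at each of the 3 non-ground nodes and solve the resulting linear system.
Node n1: branches {I1, R3, C1, R4, R5, R6, R8, R9, R13, V1} → V_1 = -0.02913+0.1430j
Node n2: branches {I1, C1, L1, R11, R12, R13, V1} → V_2 = 1.501+0.1430j
Node n3: branches {R1, R2, R5, C2, R6, R7, R8, R10, R12} → V_3 = 0.001709+0.01028j
Source currents: i(V1)=-0.3221-0.06018j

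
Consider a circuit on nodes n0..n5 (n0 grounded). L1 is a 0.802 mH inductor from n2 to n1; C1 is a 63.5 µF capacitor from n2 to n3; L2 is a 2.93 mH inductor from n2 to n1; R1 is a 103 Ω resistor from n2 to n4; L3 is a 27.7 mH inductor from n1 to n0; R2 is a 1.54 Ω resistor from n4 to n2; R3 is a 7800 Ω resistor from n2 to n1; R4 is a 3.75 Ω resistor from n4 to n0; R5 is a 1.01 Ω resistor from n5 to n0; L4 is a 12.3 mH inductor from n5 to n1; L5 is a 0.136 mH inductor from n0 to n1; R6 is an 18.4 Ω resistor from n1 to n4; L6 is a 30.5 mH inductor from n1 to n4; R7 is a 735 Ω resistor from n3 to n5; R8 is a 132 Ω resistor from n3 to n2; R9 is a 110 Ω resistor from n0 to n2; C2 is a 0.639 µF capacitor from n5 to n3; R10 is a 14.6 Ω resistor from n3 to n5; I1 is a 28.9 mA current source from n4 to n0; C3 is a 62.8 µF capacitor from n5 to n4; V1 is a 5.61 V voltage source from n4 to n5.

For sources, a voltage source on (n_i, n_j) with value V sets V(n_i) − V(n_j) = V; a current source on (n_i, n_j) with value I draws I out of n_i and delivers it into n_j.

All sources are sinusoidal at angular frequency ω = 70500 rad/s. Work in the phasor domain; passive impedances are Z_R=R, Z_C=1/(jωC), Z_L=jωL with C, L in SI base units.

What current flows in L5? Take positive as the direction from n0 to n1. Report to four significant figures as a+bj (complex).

-0.1344+0.1206j A

Element admittances at ω=70500 rad/s:
  Y(L1) = 0.000-0.01769j S between n2,n1
  Y(C1) = 0.000+4.477j S between n2,n3
  Y(L2) = 0.000-0.004841j S between n2,n1
  Y(R1) = 0.009709+0.000j S between n2,n4
  Y(L3) = 0.000-0.0005121j S between n1,n0
  Y(R2) = 0.6494+0.000j S between n4,n2
  Y(R3) = 0.0001282+0.000j S between n2,n1
  Y(R4) = 0.2667+0.000j S between n4,n0
  Y(R5) = 0.9901+0.000j S between n5,n0
  Y(L4) = 0.000-0.001153j S between n5,n1
  Y(L5) = 0.000-0.1043j S between n0,n1
  Y(R6) = 0.05435+0.000j S between n1,n4
  Y(L6) = 0.000-0.0004651j S between n1,n4
  Y(R7) = 0.001361+0.000j S between n3,n5
  Y(R8) = 0.007576+0.000j S between n3,n2
  Y(R9) = 0.009091+0.000j S between n0,n2
  Y(C2) = 0.000+0.04505j S between n5,n3
  Y(R10) = 0.06849+0.000j S between n3,n5
  I1: injects 0.0289 A into n0 (from n4)
  Y(C3) = 0.000+4.427j S between n5,n4
  V1: constraint V(n4)−V(n5) = 5.61
Assemble and solve the 6×6 MNA system:
  V(n1)=1.156+1.289j  V(n2)=3.717-0.1391j  V(n3)=3.669-0.05936j  V(n4)=4.262+0.09742j  V(n5)=-1.348+0.09742j
  i(V1)=-1.693-24.95j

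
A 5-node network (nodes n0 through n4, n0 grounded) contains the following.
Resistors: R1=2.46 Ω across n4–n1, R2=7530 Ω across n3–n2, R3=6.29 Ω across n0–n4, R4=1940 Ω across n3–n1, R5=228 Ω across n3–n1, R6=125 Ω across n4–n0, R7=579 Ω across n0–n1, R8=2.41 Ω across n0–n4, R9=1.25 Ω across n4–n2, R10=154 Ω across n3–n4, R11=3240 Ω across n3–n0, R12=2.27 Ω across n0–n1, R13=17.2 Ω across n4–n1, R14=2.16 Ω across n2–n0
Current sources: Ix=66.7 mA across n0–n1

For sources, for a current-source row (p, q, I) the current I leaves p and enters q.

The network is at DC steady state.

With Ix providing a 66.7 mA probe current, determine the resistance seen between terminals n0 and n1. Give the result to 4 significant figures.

R_eq = 1.339 Ω

MNA unknowns: 4 node voltages V₁..V_4
R1: Y=0.4065 on G[4,1]
R2: Y=0.0001328 on G[3,2]
R3: Y=0.1590 on G[0,4]
R4: Y=0.0005155 on G[3,1]
R5: Y=0.004386 on G[3,1]
R6: Y=0.008000 on G[4,0]
R7: Y=0.001727 on G[0,1]
R8: Y=0.4149 on G[0,4]
R9: Y=0.8000 on G[4,2]
R10: Y=0.006494 on G[3,4]
R11: Y=0.0003086 on G[3,0]
R12: Y=0.4405 on G[0,1]
R13: Y=0.05814 on G[4,1]
R14: Y=0.4630 on G[2,0]
Ix: z[0]−=0.0667, z[1]+=0.0667
solve → V1=0.08928, V2=0.01969, V3=0.05424, V4=0.03108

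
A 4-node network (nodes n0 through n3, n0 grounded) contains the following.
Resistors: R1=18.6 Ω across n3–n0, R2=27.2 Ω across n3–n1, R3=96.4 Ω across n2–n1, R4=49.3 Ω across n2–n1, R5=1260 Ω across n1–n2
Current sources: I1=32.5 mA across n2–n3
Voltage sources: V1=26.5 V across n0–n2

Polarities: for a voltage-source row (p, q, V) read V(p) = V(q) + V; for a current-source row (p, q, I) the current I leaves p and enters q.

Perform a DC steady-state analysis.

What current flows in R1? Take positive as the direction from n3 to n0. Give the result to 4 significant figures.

MNA unknowns: 3 node voltages V₁..V_3 plus 1 source current (V1)
R1: Y=0.05376 on G[3,0]
I1: z[2]−=0.0325, z[3]+=0.0325
R2: Y=0.03676 on G[3,1]
R3: Y=0.01037 on G[2,1]
R4: Y=0.02028 on G[2,1]
R5: Y=0.0007937 on G[1,2]
V1: row V0−V2=26.5, i_V1 at 0,2
solve → V1=-15.39, V2=-26.50, V3=-5.893
aux → i_V1=-0.3168

-0.3168 A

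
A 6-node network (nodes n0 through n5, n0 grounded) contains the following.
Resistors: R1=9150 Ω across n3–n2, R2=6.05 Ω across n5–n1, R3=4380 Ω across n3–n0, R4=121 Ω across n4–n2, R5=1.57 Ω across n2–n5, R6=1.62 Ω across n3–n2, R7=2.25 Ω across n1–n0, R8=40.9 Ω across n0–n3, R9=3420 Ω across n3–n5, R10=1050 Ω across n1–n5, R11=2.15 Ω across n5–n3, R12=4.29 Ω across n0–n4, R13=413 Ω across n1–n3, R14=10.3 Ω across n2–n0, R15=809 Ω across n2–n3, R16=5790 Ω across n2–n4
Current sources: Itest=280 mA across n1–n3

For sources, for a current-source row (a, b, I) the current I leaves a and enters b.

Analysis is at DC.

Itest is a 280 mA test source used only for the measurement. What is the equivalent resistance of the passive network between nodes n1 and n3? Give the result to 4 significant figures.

R_eq = 4.529 Ω

Element admittances at DC:
  Y(R1) = 0.0001093 S between n3,n2
  Y(R2) = 0.1653 S between n5,n1
  Y(R3) = 0.0002283 S between n3,n0
  Y(R4) = 0.008264 S between n4,n2
  Y(R5) = 0.6369 S between n2,n5
  Y(R6) = 0.6173 S between n3,n2
  Y(R7) = 0.4444 S between n1,n0
  Y(R8) = 0.02445 S between n0,n3
  Y(R9) = 0.0002924 S between n3,n5
  Y(R10) = 0.0009524 S between n1,n5
  Y(R11) = 0.4651 S between n5,n3
  Y(R12) = 0.2331 S between n0,n4
  Y(R13) = 0.002421 S between n1,n3
  Y(R14) = 0.09709 S between n2,n0
  Y(R15) = 0.001236 S between n2,n3
  Y(R16) = 0.0001727 S between n2,n4
  Itest: injects 0.28 A into n3 (from n1)
Assemble and solve the 5×5 MNA system:
  V(n1)=-0.2493  V(n2)=0.8142  V(n3)=1.019  V(n4)=0.02844  V(n5)=0.7499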